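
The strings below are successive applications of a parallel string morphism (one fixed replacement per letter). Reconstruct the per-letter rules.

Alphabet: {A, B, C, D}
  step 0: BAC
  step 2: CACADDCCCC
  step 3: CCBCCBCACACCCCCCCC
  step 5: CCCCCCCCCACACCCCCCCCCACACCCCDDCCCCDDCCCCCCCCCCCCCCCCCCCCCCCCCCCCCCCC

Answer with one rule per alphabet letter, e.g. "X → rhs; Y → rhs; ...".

A->B, B->DD, C->CC, D->CA

  step 2 ⇒ step 3: CACADDCCCC ⇒ CC·B·CC·B·CA·CA·CC·CC·CC·CC
    A ↦ B
    C ↦ CC
    D ↦ CA
    B ↦ DD  (constrained at step 0)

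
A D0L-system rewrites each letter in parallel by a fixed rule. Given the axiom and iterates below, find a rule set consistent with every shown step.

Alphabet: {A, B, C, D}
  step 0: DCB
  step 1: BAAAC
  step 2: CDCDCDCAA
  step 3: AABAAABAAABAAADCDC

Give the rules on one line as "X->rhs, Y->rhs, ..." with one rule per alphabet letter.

  step 2 ⇒ step 3: CDCDCDCAA ⇒ AA·BA·AA·BA·AA·BA·AA·DC·DC
    A ↦ DC
    C ↦ AA
    D ↦ BA
  step 0 ⇒ step 1: DCB ⇒ BA·AA·C
    B ↦ C

A->DC, B->C, C->AA, D->BA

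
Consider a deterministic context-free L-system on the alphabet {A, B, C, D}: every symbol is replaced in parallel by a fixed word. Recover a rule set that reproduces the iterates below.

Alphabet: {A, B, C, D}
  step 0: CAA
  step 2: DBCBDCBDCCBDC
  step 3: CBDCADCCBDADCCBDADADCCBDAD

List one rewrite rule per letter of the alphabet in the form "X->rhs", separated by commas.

  step 2 ⇒ step 3: DBCBDCBDCCBDC ⇒ CBD·C·AD·C·CBD·AD·C·CBD·AD·AD·C·CBD·AD
    B ↦ C
    C ↦ AD
    D ↦ CBD
    A ↦ DB  (constrained at step 0)

A->DB, B->C, C->AD, D->CBD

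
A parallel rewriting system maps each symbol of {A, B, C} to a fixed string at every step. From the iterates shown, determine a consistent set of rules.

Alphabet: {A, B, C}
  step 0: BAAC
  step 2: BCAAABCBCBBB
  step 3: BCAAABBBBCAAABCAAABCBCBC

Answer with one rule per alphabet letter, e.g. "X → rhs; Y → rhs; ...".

  step 2 ⇒ step 3: BCAAABCBCBBB ⇒ BC·AAA·B·B·B·BC·AAA·BC·AAA·BC·BC·BC
    A ↦ B
    B ↦ BC
    C ↦ AAA

A->B, B->BC, C->AAA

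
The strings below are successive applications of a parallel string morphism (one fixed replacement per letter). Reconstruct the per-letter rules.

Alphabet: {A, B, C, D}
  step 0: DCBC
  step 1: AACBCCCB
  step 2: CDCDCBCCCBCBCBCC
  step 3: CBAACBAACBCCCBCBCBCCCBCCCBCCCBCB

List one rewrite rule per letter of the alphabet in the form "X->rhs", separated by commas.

  step 2 ⇒ step 3: CDCDCBCCCBCBCBCC ⇒ CB·AA·CB·AA·CB·CC·CB·CB·CB·CC·CB·CC·CB·CC·CB·CB
    B ↦ CC
    C ↦ CB
    D ↦ AA
  step 1 ⇒ step 2: AACBCCCB ⇒ CD·CD·CB·CC·CB·CB·CB·CC
    A ↦ CD

A->CD, B->CC, C->CB, D->AA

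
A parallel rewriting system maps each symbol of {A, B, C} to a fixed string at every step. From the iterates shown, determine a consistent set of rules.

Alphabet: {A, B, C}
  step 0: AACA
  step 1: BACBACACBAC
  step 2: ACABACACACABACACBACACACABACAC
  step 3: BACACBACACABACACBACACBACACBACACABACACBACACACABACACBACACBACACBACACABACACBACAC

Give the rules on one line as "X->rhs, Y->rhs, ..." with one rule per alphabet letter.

  step 2 ⇒ step 3: ACABACACACABACACBACACACABACAC ⇒ BAC·AC·BAC·ACA·BAC·AC·BAC·AC·BAC·AC·BAC·ACA·BAC·AC·BAC·AC·ACA·BAC·AC·BAC·AC·BAC·AC·BAC·ACA·BAC·AC·BAC·AC
    A ↦ BAC
    B ↦ ACA
    C ↦ AC

A->BAC, B->ACA, C->AC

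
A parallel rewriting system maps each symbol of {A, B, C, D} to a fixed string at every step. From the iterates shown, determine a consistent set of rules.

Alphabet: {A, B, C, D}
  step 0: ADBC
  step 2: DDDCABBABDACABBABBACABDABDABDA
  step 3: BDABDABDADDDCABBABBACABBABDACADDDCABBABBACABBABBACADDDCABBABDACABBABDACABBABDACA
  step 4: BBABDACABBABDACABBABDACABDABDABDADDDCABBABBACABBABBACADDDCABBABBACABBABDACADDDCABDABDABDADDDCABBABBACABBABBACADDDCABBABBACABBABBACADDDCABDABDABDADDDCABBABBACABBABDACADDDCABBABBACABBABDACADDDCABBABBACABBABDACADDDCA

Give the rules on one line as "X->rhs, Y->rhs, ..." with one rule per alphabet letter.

  step 3 ⇒ step 4: BDABDABDADDDCABBABBACABBABDACADDDCABBABBACABBABBACADDDCABBABDACABBABDACABBABDACA ⇒ BBA·BDA·CA·BBA·BDA·CA·BBA·BDA·CA·BDA·BDA·BDA·DDD·CA·BBA·BBA·CA·BBA·BBA·CA·DDD·CA·BBA·BBA·CA·BBA·BDA·CA·DDD·CA·BDA·BDA·BDA·DDD·CA·BBA·BBA·CA·BBA·BBA·CA·DDD·CA·BBA·BBA·CA·BBA·BBA·CA·DDD·CA·BDA·BDA·BDA·DDD·CA·BBA·BBA·CA·BBA·BDA·CA·DDD·CA·BBA·BBA·CA·BBA·BDA·CA·DDD·CA·BBA·BBA·CA·BBA·BDA·CA·DDD·CA
    A ↦ CA
    B ↦ BBA
    C ↦ DDD
    D ↦ BDA

A->CA, B->BBA, C->DDD, D->BDA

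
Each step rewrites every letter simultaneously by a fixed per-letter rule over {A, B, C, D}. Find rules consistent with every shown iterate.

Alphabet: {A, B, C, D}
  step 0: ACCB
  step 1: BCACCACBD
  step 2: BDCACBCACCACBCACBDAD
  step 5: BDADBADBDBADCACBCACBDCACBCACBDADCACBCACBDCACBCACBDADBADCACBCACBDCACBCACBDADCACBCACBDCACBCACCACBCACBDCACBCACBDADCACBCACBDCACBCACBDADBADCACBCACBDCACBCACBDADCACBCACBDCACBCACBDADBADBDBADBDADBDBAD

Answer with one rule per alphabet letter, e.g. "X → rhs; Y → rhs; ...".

A->B, B->BD, C->CAC, D->AD

  step 1 ⇒ step 2: BCACCACBD ⇒ BD·CAC·B·CAC·CAC·B·CAC·BD·AD
    A ↦ B
    B ↦ BD
    C ↦ CAC
    D ↦ AD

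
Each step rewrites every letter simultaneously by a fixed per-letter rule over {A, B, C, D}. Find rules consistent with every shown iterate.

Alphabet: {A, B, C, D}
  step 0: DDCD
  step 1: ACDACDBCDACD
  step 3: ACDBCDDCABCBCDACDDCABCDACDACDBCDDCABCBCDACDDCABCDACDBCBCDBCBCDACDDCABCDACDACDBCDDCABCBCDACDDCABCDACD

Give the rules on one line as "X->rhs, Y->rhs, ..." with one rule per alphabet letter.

A->DCA, B->BC, C->BCD, D->ACD

  step 0 ⇒ step 1: DDCD ⇒ ACD·ACD·BCD·ACD
    C ↦ BCD
    D ↦ ACD
    A ↦ DCA  (constrained at step 1)
    B ↦ BC  (constrained at step 1)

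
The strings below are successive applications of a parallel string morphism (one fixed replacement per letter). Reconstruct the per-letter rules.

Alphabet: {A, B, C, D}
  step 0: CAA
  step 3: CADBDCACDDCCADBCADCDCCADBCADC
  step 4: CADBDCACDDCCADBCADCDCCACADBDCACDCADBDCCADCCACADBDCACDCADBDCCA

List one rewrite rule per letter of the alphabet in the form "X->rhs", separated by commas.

A->DB, B->ACD, C->CA, D->DC

  step 3 ⇒ step 4: CADBDCACDDCCADBCADCDCCADBCADC ⇒ CA·DB·DC·ACD·DC·CA·DB·CA·DC·DC·CA·CA·DB·DC·ACD·CA·DB·DC·CA·DC·CA·CA·DB·DC·ACD·CA·DB·DC·CA
    A ↦ DB
    B ↦ ACD
    C ↦ CA
    D ↦ DC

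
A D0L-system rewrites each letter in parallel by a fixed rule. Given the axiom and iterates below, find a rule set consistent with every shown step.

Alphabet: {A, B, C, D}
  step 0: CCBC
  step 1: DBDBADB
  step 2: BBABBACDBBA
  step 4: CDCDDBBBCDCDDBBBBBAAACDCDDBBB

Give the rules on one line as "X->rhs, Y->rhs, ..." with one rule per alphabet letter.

A->CD, B->A, C->DB, D->BB

  step 1 ⇒ step 2: DBDBADB ⇒ BB·A·BB·A·CD·BB·A
    A ↦ CD
    B ↦ A
    D ↦ BB
  step 0 ⇒ step 1: CCBC ⇒ DB·DB·A·DB
    C ↦ DB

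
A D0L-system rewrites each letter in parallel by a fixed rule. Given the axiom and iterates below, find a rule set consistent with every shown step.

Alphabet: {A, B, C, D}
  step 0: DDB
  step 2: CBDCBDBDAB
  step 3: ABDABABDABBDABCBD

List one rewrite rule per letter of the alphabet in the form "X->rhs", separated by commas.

A->C, B->BD, C->A, D->AB

  step 2 ⇒ step 3: CBDCBDBDAB ⇒ A·BD·AB·A·BD·AB·BD·AB·C·BD
    A ↦ C
    B ↦ BD
    C ↦ A
    D ↦ AB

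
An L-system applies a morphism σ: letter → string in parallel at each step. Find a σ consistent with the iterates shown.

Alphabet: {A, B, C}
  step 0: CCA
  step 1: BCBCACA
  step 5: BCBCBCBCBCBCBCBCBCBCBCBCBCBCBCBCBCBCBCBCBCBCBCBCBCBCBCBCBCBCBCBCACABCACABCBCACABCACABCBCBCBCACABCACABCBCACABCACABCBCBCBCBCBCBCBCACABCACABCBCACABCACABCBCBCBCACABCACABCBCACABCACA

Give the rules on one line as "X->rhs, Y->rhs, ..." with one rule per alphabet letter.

A->ACA, B->BC, C->BC

  step 0 ⇒ step 1: CCA ⇒ BC·BC·ACA
    A ↦ ACA
    C ↦ BC
    B ↦ BC  (constrained at step 1)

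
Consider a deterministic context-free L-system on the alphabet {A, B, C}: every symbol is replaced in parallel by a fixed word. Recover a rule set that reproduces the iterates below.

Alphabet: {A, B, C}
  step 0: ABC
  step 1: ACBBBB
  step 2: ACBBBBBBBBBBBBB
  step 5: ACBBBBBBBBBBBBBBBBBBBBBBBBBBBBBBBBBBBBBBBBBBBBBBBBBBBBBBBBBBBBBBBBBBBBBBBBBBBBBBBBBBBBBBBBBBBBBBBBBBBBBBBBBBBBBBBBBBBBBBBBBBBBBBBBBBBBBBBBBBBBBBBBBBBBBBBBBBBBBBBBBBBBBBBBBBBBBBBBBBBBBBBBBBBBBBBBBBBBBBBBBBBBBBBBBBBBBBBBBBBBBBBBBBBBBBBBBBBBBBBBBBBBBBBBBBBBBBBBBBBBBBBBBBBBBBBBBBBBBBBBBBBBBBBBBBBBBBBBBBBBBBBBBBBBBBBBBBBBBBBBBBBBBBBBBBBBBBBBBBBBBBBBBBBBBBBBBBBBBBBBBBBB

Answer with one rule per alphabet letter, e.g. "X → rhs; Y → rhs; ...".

  step 1 ⇒ step 2: ACBBBB ⇒ AC·B·BBB·BBB·BBB·BBB
    A ↦ AC
    B ↦ BBB
    C ↦ B

A->AC, B->BBB, C->B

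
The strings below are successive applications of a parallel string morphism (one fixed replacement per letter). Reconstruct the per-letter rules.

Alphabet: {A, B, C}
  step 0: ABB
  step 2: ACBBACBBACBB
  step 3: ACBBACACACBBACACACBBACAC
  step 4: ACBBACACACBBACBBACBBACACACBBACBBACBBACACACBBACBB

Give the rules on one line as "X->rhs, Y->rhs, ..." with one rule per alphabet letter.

  step 3 ⇒ step 4: ACBBACACACBBACACACBBACAC ⇒ AC·BB·AC·AC·AC·BB·AC·BB·AC·BB·AC·AC·AC·BB·AC·BB·AC·BB·AC·AC·AC·BB·AC·BB
    A ↦ AC
    B ↦ AC
    C ↦ BB

A->AC, B->AC, C->BB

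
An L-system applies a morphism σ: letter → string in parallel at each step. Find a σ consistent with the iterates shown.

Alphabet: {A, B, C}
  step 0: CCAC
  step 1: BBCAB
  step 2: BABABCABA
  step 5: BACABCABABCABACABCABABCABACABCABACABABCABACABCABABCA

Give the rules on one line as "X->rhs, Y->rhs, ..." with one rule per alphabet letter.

A->CA, B->BA, C->B

  step 1 ⇒ step 2: BBCAB ⇒ BA·BA·B·CA·BA
    A ↦ CA
    B ↦ BA
    C ↦ B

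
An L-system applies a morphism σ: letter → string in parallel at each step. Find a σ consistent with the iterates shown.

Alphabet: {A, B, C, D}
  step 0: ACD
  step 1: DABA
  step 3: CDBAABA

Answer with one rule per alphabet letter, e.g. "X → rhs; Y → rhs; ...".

  step 0 ⇒ step 1: ACD ⇒ D·A·BA
    A ↦ D
    C ↦ A
    D ↦ BA
    B ↦ C  (constrained at step 1)

A->D, B->C, C->A, D->BA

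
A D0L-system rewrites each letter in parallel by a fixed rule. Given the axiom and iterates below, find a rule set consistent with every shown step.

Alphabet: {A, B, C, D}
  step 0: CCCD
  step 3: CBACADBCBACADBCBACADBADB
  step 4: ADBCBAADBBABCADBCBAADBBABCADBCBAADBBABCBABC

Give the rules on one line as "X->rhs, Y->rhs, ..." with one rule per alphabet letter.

  step 3 ⇒ step 4: CBACADBCBACADBCBACADBADB ⇒ ADB·C·BA·ADB·BA·B·C·ADB·C·BA·ADB·BA·B·C·ADB·C·BA·ADB·BA·B·C·BA·B·C
    A ↦ BA
    B ↦ C
    C ↦ ADB
    D ↦ B

A->BA, B->C, C->ADB, D->B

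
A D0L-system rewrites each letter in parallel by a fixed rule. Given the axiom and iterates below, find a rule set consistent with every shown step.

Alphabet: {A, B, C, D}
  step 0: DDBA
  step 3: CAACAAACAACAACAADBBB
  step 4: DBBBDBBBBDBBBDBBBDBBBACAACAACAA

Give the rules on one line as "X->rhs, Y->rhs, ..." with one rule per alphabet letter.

A->B, B->CAA, C->DB, D->A

  step 3 ⇒ step 4: CAACAAACAACAACAADBBB ⇒ DB·B·B·DB·B·B·B·DB·B·B·DB·B·B·DB·B·B·A·CAA·CAA·CAA
    A ↦ B
    B ↦ CAA
    C ↦ DB
    D ↦ A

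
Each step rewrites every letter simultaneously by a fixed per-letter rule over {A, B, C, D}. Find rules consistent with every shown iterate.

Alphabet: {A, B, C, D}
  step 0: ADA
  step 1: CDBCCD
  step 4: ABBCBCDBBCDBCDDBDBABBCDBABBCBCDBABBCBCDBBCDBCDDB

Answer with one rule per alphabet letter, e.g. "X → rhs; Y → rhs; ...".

  step 0 ⇒ step 1: ADA ⇒ CD·BC·CD
    A ↦ CD
    D ↦ BC
    B ↦ DB  (constrained at step 1)
    C ↦ AB  (constrained at step 1)

A->CD, B->DB, C->AB, D->BC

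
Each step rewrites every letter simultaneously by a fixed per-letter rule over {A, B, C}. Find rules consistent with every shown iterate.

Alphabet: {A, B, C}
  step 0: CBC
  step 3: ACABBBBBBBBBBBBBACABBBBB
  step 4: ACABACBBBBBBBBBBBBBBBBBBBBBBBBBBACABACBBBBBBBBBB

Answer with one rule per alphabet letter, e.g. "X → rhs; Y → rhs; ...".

A->AC, B->BB, C->AB

  step 3 ⇒ step 4: ACABBBBBBBBBBBBBACABBBBB ⇒ AC·AB·AC·BB·BB·BB·BB·BB·BB·BB·BB·BB·BB·BB·BB·BB·AC·AB·AC·BB·BB·BB·BB·BB
    A ↦ AC
    B ↦ BB
    C ↦ AB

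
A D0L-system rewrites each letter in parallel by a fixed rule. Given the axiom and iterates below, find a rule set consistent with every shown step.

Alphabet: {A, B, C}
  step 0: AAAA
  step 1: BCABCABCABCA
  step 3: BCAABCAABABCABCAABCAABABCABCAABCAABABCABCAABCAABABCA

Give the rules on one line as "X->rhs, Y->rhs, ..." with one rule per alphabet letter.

A->BCA, B->A, C->BA

  step 0 ⇒ step 1: AAAA ⇒ BCA·BCA·BCA·BCA
    A ↦ BCA
    B ↦ A  (constrained at step 1)
    C ↦ BA  (constrained at step 1)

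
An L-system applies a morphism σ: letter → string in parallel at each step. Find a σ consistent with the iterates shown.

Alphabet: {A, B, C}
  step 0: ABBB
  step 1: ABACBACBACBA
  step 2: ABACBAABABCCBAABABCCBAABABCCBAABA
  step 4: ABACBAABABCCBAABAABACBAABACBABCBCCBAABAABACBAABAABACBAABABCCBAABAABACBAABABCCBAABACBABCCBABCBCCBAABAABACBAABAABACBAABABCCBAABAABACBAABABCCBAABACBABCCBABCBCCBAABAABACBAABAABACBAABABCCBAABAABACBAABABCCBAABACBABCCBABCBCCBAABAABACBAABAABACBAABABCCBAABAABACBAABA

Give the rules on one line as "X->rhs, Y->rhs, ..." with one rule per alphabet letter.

  step 1 ⇒ step 2: ABACBACBACBA ⇒ ABA·CBA·ABA·BC·CBA·ABA·BC·CBA·ABA·BC·CBA·ABA
    A ↦ ABA
    B ↦ CBA
    C ↦ BC

A->ABA, B->CBA, C->BC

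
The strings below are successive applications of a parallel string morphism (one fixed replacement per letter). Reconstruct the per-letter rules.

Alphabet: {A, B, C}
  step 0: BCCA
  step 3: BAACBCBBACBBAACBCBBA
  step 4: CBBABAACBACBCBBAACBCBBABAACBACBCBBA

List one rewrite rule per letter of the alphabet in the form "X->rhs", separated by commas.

A->BA, B->CB, C->A

  step 3 ⇒ step 4: BAACBCBBACBBAACBCBBA ⇒ CB·BA·BA·A·CB·A·CB·CB·BA·A·CB·CB·BA·BA·A·CB·A·CB·CB·BA
    A ↦ BA
    B ↦ CB
    C ↦ A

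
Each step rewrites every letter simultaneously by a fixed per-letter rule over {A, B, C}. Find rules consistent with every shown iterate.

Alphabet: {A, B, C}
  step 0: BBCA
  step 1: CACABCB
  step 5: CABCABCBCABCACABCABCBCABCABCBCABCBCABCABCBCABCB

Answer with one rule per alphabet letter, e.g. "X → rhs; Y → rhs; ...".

  step 0 ⇒ step 1: BBCA ⇒ CA·CA·B·CB
    A ↦ CB
    B ↦ CA
    C ↦ B

A->CB, B->CA, C->B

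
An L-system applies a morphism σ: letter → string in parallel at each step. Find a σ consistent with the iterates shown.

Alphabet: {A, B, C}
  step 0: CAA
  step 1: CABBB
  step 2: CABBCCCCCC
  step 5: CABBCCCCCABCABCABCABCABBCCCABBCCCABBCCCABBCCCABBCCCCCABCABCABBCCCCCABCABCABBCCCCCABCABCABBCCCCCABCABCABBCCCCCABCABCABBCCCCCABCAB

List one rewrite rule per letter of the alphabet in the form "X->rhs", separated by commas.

A->B, B->CC, C->CAB

  step 1 ⇒ step 2: CABBB ⇒ CAB·B·CC·CC·CC
    A ↦ B
    B ↦ CC
    C ↦ CAB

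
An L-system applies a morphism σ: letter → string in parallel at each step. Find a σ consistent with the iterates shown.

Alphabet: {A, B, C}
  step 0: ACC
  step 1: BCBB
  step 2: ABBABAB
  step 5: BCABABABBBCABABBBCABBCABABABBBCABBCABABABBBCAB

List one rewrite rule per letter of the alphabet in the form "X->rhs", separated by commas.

  step 1 ⇒ step 2: BCBB ⇒ AB·B·AB·AB
    B ↦ AB
    C ↦ B
  step 0 ⇒ step 1: ACC ⇒ BC·B·B
    A ↦ BC

A->BC, B->AB, C->B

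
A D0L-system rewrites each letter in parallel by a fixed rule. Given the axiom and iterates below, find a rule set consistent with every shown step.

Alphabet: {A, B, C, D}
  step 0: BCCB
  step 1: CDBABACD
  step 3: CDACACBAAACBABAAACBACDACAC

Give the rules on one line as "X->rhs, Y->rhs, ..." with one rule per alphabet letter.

  step 0 ⇒ step 1: BCCB ⇒ CD·BA·BA·CD
    B ↦ CD
    C ↦ BA
    A ↦ AC  (constrained at step 1)
    D ↦ A  (constrained at step 1)

A->AC, B->CD, C->BA, D->A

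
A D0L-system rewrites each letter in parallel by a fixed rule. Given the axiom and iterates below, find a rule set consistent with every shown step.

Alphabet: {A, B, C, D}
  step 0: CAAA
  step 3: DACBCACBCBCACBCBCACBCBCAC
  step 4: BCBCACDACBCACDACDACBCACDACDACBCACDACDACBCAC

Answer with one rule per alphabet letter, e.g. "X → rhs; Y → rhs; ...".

  step 3 ⇒ step 4: DACBCACBCBCACBCBCACBCBCAC ⇒ BC·BC·AC·D·AC·BC·AC·D·AC·D·AC·BC·AC·D·AC·D·AC·BC·AC·D·AC·D·AC·BC·AC
    A ↦ BC
    B ↦ D
    C ↦ AC
    D ↦ BC

A->BC, B->D, C->AC, D->BC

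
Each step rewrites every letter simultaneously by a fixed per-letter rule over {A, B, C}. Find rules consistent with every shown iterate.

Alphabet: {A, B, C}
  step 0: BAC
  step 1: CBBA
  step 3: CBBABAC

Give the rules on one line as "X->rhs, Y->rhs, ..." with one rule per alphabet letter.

A->B, B->C, C->BA

  step 0 ⇒ step 1: BAC ⇒ C·B·BA
    A ↦ B
    B ↦ C
    C ↦ BA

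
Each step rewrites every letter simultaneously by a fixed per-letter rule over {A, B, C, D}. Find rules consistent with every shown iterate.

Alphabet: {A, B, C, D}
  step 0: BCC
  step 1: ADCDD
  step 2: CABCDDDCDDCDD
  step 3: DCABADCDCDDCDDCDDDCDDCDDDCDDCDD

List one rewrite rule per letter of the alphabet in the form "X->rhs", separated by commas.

  step 2 ⇒ step 3: CABCDDDCDDCDD ⇒ D·CAB·ADC·D·CDD·CDD·CDD·D·CDD·CDD·D·CDD·CDD
    A ↦ CAB
    B ↦ ADC
    C ↦ D
    D ↦ CDD

A->CAB, B->ADC, C->D, D->CDD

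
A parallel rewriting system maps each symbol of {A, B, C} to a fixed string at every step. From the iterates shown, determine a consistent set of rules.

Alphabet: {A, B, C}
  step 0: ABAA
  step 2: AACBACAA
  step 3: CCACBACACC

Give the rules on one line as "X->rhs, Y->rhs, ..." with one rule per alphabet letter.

A->C, B->CBA, C->A

  step 2 ⇒ step 3: AACBACAA ⇒ C·C·A·CBA·C·A·C·C
    A ↦ C
    B ↦ CBA
    C ↦ A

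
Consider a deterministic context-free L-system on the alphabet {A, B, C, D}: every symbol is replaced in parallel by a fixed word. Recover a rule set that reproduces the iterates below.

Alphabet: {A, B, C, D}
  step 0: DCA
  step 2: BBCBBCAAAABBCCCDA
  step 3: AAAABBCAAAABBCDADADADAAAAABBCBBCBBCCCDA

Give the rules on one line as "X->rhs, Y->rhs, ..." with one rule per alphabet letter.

A->DA, B->AA, C->BBC, D->CC

  step 2 ⇒ step 3: BBCBBCAAAABBCCCDA ⇒ AA·AA·BBC·AA·AA·BBC·DA·DA·DA·DA·AA·AA·BBC·BBC·BBC·CC·DA
    A ↦ DA
    B ↦ AA
    C ↦ BBC
    D ↦ CC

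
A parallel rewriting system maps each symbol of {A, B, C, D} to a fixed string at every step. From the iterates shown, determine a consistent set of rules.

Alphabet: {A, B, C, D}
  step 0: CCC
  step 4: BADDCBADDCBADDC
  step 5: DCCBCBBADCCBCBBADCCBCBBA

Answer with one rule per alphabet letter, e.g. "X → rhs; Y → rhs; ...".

  step 4 ⇒ step 5: BADDCBADDCBADDC ⇒ D·C·CB·CB·BA·D·C·CB·CB·BA·D·C·CB·CB·BA
    A ↦ C
    B ↦ D
    C ↦ BA
    D ↦ CB

A->C, B->D, C->BA, D->CB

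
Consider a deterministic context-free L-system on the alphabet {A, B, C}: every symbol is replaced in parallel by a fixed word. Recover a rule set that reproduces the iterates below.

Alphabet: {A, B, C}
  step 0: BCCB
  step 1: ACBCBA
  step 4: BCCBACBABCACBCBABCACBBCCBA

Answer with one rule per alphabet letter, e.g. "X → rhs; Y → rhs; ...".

A->BC, B->A, C->CB

  step 0 ⇒ step 1: BCCB ⇒ A·CB·CB·A
    B ↦ A
    C ↦ CB
    A ↦ BC  (constrained at step 1)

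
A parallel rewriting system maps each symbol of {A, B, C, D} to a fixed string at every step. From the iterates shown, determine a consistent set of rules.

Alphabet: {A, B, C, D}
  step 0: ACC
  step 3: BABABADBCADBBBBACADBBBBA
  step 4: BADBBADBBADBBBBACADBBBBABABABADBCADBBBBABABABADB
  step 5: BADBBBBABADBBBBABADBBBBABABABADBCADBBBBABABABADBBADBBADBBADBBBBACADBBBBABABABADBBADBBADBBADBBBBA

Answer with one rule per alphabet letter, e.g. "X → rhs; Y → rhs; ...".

  step 4 ⇒ step 5: BADBBADBBADBBBBACADBBBBABABABADBCADBBBBABABABADB ⇒ BA·DB·BB·BA·BA·DB·BB·BA·BA·DB·BB·BA·BA·BA·BA·DB·CA·DB·BB·BA·BA·BA·BA·DB·BA·DB·BA·DB·BA·DB·BB·BA·CA·DB·BB·BA·BA·BA·BA·DB·BA·DB·BA·DB·BA·DB·BB·BA
    A ↦ DB
    B ↦ BA
    C ↦ CA
    D ↦ BB

A->DB, B->BA, C->CA, D->BB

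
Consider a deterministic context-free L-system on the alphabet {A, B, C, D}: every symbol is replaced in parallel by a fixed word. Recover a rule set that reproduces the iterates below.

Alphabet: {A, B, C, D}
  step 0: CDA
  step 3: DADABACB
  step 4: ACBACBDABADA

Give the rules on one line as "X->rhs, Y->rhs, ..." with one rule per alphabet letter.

  step 3 ⇒ step 4: DADABACB ⇒ AC·B·AC·B·DA·B·A·DA
    A ↦ B
    B ↦ DA
    C ↦ A
    D ↦ AC

A->B, B->DA, C->A, D->AC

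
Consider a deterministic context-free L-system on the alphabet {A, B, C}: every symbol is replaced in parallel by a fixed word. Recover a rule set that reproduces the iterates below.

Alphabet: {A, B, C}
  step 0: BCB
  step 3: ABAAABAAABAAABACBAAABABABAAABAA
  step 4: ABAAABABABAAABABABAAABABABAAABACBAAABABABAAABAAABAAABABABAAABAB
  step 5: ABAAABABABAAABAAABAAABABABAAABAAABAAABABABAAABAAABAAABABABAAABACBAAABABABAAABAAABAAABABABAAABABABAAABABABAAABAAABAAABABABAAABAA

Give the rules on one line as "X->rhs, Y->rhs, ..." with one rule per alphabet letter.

  step 4 ⇒ step 5: ABAAABABABAAABABABAAABABABAAABACBAAABABABAAABAAABAAABABABAAABAB ⇒ AB·AA·AB·AB·AB·AA·AB·AA·AB·AA·AB·AB·AB·AA·AB·AA·AB·AA·AB·AB·AB·AA·AB·AA·AB·AA·AB·AB·AB·AA·AB·ACB·AA·AB·AB·AB·AA·AB·AA·AB·AA·AB·AB·AB·AA·AB·AB·AB·AA·AB·AB·AB·AA·AB·AA·AB·AA·AB·AB·AB·AA·AB·AA
    A ↦ AB
    B ↦ AA
    C ↦ ACB

A->AB, B->AA, C->ACB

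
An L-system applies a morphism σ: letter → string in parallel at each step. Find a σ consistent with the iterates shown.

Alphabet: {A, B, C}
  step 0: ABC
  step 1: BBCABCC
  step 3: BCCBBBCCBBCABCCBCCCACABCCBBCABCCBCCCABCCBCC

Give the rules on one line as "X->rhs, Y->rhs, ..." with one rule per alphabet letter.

A->BB, B->CA, C->BCC

  step 0 ⇒ step 1: ABC ⇒ BB·CA·BCC
    A ↦ BB
    B ↦ CA
    C ↦ BCC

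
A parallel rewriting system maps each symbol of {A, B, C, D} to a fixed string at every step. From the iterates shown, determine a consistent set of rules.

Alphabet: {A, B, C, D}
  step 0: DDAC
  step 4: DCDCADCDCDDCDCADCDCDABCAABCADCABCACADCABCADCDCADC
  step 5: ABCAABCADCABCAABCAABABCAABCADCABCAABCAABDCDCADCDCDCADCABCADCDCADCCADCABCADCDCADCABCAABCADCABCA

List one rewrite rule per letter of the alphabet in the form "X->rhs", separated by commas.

  step 4 ⇒ step 5: DCDCADCDCDDCDCADCDCDABCAABCADCABCACADCABCADCDCADC ⇒ AB·CA·AB·CA·DC·AB·CA·AB·CA·AB·AB·CA·AB·CA·DC·AB·CA·AB·CA·AB·DC·D·CA·DC·DC·D·CA·DC·AB·CA·DC·D·CA·DC·CA·DC·AB·CA·DC·D·CA·DC·AB·CA·AB·CA·DC·AB·CA
    A ↦ DC
    B ↦ D
    C ↦ CA
    D ↦ AB

A->DC, B->D, C->CA, D->AB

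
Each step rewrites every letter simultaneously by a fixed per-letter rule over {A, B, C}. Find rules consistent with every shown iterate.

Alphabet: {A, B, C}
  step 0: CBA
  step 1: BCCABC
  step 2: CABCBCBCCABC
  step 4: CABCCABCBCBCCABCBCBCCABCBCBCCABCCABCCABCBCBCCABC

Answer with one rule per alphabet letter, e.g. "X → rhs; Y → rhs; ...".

A->BC, B->CA, C->BC

  step 1 ⇒ step 2: BCCABC ⇒ CA·BC·BC·BC·CA·BC
    A ↦ BC
    B ↦ CA
    C ↦ BC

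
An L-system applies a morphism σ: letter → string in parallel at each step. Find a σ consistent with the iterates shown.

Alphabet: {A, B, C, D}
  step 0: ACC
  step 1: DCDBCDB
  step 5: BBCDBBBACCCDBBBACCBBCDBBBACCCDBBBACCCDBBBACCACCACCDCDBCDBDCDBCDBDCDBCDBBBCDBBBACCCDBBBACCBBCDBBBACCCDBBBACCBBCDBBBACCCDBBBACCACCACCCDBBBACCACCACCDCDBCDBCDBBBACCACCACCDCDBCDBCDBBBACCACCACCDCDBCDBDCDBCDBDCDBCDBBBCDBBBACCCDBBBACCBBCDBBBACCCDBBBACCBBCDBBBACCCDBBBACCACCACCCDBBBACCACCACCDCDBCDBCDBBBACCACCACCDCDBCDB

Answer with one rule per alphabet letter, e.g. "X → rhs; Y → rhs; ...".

A->D, B->ACC, C->CDB, D->BB

  step 0 ⇒ step 1: ACC ⇒ D·CDB·CDB
    A ↦ D
    C ↦ CDB
    B ↦ ACC  (constrained at step 1)
    D ↦ BB  (constrained at step 1)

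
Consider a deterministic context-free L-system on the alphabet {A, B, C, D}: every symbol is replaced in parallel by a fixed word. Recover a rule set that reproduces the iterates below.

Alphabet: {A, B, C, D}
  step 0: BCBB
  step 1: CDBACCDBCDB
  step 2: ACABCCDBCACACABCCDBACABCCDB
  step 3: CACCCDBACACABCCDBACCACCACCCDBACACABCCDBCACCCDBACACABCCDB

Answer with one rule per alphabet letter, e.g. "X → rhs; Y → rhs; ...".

  step 2 ⇒ step 3: ACABCCDBCACACABCCDBACABCCDB ⇒ C·AC·C·CDB·AC·AC·ABC·CDB·AC·C·AC·C·AC·C·CDB·AC·AC·ABC·CDB·C·AC·C·CDB·AC·AC·ABC·CDB
    A ↦ C
    B ↦ CDB
    C ↦ AC
    D ↦ ABC

A->C, B->CDB, C->AC, D->ABC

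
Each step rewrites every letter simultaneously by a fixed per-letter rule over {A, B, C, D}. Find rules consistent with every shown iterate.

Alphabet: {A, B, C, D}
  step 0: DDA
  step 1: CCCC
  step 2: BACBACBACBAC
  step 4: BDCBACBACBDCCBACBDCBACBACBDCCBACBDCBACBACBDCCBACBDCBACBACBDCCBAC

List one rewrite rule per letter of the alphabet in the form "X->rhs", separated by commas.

  step 1 ⇒ step 2: CCCC ⇒ BAC·BAC·BAC·BAC
    C ↦ BAC
  step 0 ⇒ step 1: DDA ⇒ C·C·CC
    A ↦ CC
    B ↦ BD  (constrained at step 2)
  step 0 ⇒ step 1: DDA ⇒ C·C·CC
    D ↦ C

A->CC, B->BD, C->BAC, D->C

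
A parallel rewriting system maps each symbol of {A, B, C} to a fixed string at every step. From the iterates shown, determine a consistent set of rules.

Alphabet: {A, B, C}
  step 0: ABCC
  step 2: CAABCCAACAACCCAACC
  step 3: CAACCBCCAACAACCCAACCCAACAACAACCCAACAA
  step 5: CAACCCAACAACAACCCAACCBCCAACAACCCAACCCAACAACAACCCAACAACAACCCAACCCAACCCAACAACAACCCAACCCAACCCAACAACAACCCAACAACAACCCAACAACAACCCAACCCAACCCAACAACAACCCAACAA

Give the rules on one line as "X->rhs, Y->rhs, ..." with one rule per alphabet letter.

  step 2 ⇒ step 3: CAABCCAACAACCCAACC ⇒ CAA·C·C·BC·CAA·CAA·C·C·CAA·C·C·CAA·CAA·CAA·C·C·CAA·CAA
    A ↦ C
    B ↦ BC
    C ↦ CAA

A->C, B->BC, C->CAA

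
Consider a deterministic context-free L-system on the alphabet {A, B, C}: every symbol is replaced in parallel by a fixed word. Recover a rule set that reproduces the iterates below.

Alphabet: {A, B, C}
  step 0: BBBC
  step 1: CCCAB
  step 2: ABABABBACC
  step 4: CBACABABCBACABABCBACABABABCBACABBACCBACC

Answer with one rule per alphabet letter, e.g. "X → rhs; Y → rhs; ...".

  step 1 ⇒ step 2: CCCAB ⇒ AB·AB·AB·BAC·C
    A ↦ BAC
    B ↦ C
    C ↦ AB

A->BAC, B->C, C->AB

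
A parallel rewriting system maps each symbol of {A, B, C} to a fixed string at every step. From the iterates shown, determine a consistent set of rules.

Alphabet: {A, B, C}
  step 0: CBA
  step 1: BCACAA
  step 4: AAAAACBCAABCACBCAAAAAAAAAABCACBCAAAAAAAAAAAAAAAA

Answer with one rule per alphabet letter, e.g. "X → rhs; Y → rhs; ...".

  step 0 ⇒ step 1: CBA ⇒ BC·AC·AA
    A ↦ AA
    B ↦ AC
    C ↦ BC

A->AA, B->AC, C->BC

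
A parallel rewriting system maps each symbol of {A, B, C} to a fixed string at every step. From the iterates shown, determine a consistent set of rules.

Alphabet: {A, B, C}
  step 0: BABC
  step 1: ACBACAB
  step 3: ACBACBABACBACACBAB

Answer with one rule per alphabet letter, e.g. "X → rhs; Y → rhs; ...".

  step 0 ⇒ step 1: BABC ⇒ AC·B·AC·AB
    A ↦ B
    B ↦ AC
    C ↦ AB

A->B, B->AC, C->AB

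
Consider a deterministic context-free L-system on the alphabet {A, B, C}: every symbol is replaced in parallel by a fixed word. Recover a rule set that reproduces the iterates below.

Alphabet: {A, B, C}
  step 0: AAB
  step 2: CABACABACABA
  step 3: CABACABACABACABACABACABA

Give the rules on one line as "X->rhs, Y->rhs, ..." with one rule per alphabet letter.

A->BA, B->CA, C->CA

  step 2 ⇒ step 3: CABACABACABA ⇒ CA·BA·CA·BA·CA·BA·CA·BA·CA·BA·CA·BA
    A ↦ BA
    B ↦ CA
    C ↦ CA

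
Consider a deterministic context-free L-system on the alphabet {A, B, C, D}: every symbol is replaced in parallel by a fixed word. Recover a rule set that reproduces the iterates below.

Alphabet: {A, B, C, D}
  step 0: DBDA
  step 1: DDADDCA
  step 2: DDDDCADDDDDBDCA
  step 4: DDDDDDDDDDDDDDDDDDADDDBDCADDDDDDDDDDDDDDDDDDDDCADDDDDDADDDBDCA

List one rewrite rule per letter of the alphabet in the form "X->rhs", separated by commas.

  step 1 ⇒ step 2: DDADDCA ⇒ DD·DD·CA·DD·DD·DBD·CA
    A ↦ CA
    C ↦ DBD
    D ↦ DD
  step 0 ⇒ step 1: DBDA ⇒ DD·A·DD·CA
    B ↦ A

A->CA, B->A, C->DBD, D->DD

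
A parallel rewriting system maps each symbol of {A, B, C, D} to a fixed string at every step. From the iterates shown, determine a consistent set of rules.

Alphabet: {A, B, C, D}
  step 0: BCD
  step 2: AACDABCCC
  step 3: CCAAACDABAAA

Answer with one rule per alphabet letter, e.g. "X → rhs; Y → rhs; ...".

A->C, B->DAB, C->A, D->AA

  step 2 ⇒ step 3: AACDABCCC ⇒ C·C·A·AA·C·DAB·A·A·A
    A ↦ C
    B ↦ DAB
    C ↦ A
    D ↦ AA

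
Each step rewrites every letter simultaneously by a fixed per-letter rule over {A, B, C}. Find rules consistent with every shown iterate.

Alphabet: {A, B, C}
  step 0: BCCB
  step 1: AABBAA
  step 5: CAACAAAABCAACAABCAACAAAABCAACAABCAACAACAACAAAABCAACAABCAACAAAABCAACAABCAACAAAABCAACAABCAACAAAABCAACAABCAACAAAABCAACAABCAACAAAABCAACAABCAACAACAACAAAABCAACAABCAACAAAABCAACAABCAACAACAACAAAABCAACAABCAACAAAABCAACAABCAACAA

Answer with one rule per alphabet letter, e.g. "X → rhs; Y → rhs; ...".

  step 0 ⇒ step 1: BCCB ⇒ AA·B·B·AA
    B ↦ AA
    C ↦ B
    A ↦ CAA  (constrained at step 1)

A->CAA, B->AA, C->B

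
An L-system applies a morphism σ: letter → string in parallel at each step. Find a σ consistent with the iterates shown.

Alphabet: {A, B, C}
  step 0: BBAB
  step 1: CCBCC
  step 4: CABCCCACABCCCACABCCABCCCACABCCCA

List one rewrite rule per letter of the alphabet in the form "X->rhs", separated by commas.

  step 0 ⇒ step 1: BBAB ⇒ C·C·BC·C
    A ↦ BC
    B ↦ C
    C ↦ CA  (constrained at step 1)

A->BC, B->C, C->CA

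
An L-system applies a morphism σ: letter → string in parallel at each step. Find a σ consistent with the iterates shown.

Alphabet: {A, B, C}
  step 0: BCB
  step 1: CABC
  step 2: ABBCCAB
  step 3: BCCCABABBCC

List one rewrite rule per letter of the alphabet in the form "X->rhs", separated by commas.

  step 2 ⇒ step 3: ABBCCAB ⇒ BC·C·C·AB·AB·BC·C
    A ↦ BC
    B ↦ C
    C ↦ AB

A->BC, B->C, C->AB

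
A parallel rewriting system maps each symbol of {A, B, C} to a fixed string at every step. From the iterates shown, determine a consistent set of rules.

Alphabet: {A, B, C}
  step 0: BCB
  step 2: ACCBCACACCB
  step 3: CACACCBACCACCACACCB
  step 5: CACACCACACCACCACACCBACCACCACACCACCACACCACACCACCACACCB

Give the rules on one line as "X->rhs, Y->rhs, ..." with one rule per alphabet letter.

  step 2 ⇒ step 3: ACCBCACACCB ⇒ C·AC·AC·CB·AC·C·AC·C·AC·AC·CB
    A ↦ C
    B ↦ CB
    C ↦ AC

A->C, B->CB, C->AC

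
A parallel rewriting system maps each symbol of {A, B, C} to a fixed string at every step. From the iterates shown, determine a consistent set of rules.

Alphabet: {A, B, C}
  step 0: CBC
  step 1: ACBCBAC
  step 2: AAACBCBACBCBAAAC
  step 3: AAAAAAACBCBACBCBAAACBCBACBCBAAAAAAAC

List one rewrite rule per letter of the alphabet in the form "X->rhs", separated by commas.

  step 2 ⇒ step 3: AAACBCBACBCBAAAC ⇒ AA·AA·AA·AC·BCB·AC·BCB·AA·AC·BCB·AC·BCB·AA·AA·AA·AC
    A ↦ AA
    B ↦ BCB
    C ↦ AC

A->AA, B->BCB, C->AC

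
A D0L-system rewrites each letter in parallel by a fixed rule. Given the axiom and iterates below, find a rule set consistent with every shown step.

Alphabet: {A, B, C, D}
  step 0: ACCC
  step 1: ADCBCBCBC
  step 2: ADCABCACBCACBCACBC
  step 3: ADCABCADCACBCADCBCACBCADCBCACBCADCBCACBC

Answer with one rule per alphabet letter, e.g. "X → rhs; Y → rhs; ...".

A->ADC, B->AC, C->BC, D->A

  step 2 ⇒ step 3: ADCABCACBCACBCACBC ⇒ ADC·A·BC·ADC·AC·BC·ADC·BC·AC·BC·ADC·BC·AC·BC·ADC·BC·AC·BC
    A ↦ ADC
    B ↦ AC
    C ↦ BC
    D ↦ A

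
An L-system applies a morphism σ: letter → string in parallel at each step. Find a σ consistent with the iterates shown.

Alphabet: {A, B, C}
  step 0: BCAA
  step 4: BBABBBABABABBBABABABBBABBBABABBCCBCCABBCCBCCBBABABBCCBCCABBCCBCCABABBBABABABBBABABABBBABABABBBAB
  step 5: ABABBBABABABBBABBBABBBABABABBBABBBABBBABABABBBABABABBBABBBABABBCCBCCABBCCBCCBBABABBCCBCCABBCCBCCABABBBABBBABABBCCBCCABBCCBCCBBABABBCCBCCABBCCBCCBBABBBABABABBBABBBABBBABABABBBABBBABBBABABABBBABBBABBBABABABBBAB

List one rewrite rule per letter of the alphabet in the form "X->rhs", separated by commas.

A->BB, B->AB, C->BCC

  step 4 ⇒ step 5: BBABBBABABABBBABABABBBABBBABABBCCBCCABBCCBCCBBABABBCCBCCABBCCBCCABABBBABABABBBABABABBBABABABBBAB ⇒ AB·AB·BB·AB·AB·AB·BB·AB·BB·AB·BB·AB·AB·AB·BB·AB·BB·AB·BB·AB·AB·AB·BB·AB·AB·AB·BB·AB·BB·AB·AB·BCC·BCC·AB·BCC·BCC·BB·AB·AB·BCC·BCC·AB·BCC·BCC·AB·AB·BB·AB·BB·AB·AB·BCC·BCC·AB·BCC·BCC·BB·AB·AB·BCC·BCC·AB·BCC·BCC·BB·AB·BB·AB·AB·AB·BB·AB·BB·AB·BB·AB·AB·AB·BB·AB·BB·AB·BB·AB·AB·AB·BB·AB·BB·AB·BB·AB·AB·AB·BB·AB
    A ↦ BB
    B ↦ AB
    C ↦ BCC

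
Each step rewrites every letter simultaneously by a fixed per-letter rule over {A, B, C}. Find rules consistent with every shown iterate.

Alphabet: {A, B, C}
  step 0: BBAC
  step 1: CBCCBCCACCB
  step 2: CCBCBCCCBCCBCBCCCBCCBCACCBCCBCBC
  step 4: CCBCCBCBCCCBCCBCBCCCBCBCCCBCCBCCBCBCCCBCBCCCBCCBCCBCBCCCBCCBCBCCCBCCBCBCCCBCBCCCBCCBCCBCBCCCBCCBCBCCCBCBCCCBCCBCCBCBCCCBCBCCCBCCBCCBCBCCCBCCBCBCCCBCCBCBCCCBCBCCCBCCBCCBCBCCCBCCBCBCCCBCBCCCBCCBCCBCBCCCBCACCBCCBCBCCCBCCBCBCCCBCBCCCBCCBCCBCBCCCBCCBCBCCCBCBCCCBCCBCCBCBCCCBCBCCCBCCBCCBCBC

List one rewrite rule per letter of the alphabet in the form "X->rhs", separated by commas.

A->CA, B->CBC, C->CCB

  step 1 ⇒ step 2: CBCCBCCACCB ⇒ CCB·CBC·CCB·CCB·CBC·CCB·CCB·CA·CCB·CCB·CBC
    A ↦ CA
    B ↦ CBC
    C ↦ CCB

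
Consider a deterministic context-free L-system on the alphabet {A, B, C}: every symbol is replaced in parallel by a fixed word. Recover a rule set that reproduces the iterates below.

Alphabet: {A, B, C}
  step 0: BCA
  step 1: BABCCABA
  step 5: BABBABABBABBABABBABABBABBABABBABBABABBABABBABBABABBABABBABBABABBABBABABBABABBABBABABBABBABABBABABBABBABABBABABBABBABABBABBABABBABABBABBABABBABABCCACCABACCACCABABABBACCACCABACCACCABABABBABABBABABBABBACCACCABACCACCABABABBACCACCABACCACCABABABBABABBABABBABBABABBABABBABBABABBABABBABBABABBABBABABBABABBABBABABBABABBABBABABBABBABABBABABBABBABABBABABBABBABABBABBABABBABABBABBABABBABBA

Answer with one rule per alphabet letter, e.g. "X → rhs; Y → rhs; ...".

  step 0 ⇒ step 1: BCA ⇒ BAB·CCA·BA
    A ↦ BA
    B ↦ BAB
    C ↦ CCA

A->BA, B->BAB, C->CCA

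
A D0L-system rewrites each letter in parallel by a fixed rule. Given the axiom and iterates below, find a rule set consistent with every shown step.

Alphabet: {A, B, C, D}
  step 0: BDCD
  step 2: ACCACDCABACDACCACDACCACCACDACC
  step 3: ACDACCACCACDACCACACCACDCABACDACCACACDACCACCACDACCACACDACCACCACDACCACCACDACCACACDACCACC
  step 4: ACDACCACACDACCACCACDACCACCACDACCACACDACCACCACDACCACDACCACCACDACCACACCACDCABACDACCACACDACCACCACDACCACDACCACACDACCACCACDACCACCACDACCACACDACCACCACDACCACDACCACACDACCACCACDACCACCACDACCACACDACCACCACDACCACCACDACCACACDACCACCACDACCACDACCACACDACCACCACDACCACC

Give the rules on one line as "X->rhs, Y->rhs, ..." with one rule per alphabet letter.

  step 3 ⇒ step 4: ACDACCACCACDACCACACCACDCABACDACCACACDACCACCACDACCACACDACCACCACDACCACCACDACCACACDACCACC ⇒ ACD·ACC·AC·ACD·ACC·ACC·ACD·ACC·ACC·ACD·ACC·AC·ACD·ACC·ACC·ACD·ACC·ACD·ACC·ACC·ACD·ACC·AC·ACC·ACD·CAB·ACD·ACC·AC·ACD·ACC·ACC·ACD·ACC·ACD·ACC·AC·ACD·ACC·ACC·ACD·ACC·ACC·ACD·ACC·AC·ACD·ACC·ACC·ACD·ACC·ACD·ACC·AC·ACD·ACC·ACC·ACD·ACC·ACC·ACD·ACC·AC·ACD·ACC·ACC·ACD·ACC·ACC·ACD·ACC·AC·ACD·ACC·ACC·ACD·ACC·ACD·ACC·AC·ACD·ACC·ACC·ACD·ACC·ACC
    A ↦ ACD
    B ↦ CAB
    C ↦ ACC
    D ↦ AC

A->ACD, B->CAB, C->ACC, D->AC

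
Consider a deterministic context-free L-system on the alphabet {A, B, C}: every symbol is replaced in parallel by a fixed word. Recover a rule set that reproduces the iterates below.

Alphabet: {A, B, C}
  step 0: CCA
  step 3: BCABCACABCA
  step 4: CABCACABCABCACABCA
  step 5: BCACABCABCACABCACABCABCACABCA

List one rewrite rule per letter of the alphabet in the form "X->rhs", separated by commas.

A->CA, B->CA, C->B

  step 4 ⇒ step 5: CABCACABCABCACABCA ⇒ B·CA·CA·B·CA·B·CA·CA·B·CA·CA·B·CA·B·CA·CA·B·CA
    A ↦ CA
    B ↦ CA
    C ↦ B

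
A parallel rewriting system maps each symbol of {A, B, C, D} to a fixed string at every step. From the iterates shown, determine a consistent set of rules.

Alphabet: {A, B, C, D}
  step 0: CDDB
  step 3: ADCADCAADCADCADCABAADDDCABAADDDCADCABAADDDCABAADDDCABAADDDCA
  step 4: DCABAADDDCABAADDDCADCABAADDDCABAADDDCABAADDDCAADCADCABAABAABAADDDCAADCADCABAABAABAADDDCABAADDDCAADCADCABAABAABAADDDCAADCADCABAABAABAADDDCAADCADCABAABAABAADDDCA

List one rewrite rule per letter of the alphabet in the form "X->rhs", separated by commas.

A->DCA, B->A, C->DD, D->BAA

  step 3 ⇒ step 4: ADCADCAADCADCADCABAADDDCABAADDDCADCABAADDDCABAADDDCABAADDDCA ⇒ DCA·BAA·DD·DCA·BAA·DD·DCA·DCA·BAA·DD·DCA·BAA·DD·DCA·BAA·DD·DCA·A·DCA·DCA·BAA·BAA·BAA·DD·DCA·A·DCA·DCA·BAA·BAA·BAA·DD·DCA·BAA·DD·DCA·A·DCA·DCA·BAA·BAA·BAA·DD·DCA·A·DCA·DCA·BAA·BAA·BAA·DD·DCA·A·DCA·DCA·BAA·BAA·BAA·DD·DCA
    A ↦ DCA
    B ↦ A
    C ↦ DD
    D ↦ BAA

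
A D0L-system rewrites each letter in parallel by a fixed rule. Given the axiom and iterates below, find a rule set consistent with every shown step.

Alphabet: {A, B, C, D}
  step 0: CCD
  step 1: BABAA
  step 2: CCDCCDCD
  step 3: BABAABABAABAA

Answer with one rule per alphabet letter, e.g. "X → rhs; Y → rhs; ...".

A->CD, B->C, C->BA, D->A

  step 2 ⇒ step 3: CCDCCDCD ⇒ BA·BA·A·BA·BA·A·BA·A
    C ↦ BA
    D ↦ A
  step 1 ⇒ step 2: BABAA ⇒ C·CD·C·CD·CD
    A ↦ CD
  step 1 ⇒ step 2: BABAA ⇒ C·CD·C·CD·CD
    B ↦ C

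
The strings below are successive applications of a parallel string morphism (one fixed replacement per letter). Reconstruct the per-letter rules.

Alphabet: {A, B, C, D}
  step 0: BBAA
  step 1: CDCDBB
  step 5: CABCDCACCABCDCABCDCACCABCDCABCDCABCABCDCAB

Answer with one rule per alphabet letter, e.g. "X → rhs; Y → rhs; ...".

A->B, B->CD, C->CA, D->C

  step 0 ⇒ step 1: BBAA ⇒ CD·CD·B·B
    A ↦ B
    B ↦ CD
    C ↦ CA  (constrained at step 1)
    D ↦ C  (constrained at step 1)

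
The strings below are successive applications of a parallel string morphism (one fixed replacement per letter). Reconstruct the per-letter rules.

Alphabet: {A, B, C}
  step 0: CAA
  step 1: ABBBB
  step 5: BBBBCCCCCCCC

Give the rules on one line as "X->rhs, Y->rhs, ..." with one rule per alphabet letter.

  step 0 ⇒ step 1: CAA ⇒ A·BB·BB
    A ↦ BB
    C ↦ A
    B ↦ C  (constrained at step 1)

A->BB, B->C, C->A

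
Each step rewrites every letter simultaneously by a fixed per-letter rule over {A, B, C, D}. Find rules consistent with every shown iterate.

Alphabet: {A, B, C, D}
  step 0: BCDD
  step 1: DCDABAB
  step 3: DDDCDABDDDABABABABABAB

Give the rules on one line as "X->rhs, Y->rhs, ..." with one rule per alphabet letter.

A->DD, B->D, C->CD, D->AB

  step 0 ⇒ step 1: BCDD ⇒ D·CD·AB·AB
    B ↦ D
    C ↦ CD
    D ↦ AB
    A ↦ DD  (constrained at step 1)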